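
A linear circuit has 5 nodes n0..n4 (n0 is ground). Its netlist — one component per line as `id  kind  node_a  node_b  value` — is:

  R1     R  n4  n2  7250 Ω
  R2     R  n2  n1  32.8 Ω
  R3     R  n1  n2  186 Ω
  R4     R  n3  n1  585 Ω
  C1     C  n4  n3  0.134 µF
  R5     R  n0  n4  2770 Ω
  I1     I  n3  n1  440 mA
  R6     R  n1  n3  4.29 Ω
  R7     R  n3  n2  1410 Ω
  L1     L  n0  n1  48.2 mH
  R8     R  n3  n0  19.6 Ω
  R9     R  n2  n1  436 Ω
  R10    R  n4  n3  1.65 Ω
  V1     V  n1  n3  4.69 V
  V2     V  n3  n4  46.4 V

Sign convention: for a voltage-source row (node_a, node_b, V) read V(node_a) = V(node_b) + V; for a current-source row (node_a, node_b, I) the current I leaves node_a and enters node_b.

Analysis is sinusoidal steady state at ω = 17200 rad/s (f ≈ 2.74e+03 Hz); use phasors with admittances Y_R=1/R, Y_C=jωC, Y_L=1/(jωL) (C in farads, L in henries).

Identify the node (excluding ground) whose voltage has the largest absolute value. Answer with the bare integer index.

Apply KCL at each of the 4 non-ground nodes and solve the resulting linear system.
Node n1: branches {R2, R3, R4, I1, R6, L1, R9, V1} → V_1 = 5.013+0.1177j
Node n2: branches {R1, R2, R3, R7, R9} → V_2 = 4.747+0.1177j
Node n3: branches {R4, C1, I1, R6, R7, R8, R10, V1, V2} → V_3 = 0.3232+0.1177j
Node n4: branches {R1, C1, R5, R10, V2} → V_4 = -46.08+0.1177j
Source currents: i(V1)=-0.6715+0.006047j, i(V2)=-28.14-0.1069j

4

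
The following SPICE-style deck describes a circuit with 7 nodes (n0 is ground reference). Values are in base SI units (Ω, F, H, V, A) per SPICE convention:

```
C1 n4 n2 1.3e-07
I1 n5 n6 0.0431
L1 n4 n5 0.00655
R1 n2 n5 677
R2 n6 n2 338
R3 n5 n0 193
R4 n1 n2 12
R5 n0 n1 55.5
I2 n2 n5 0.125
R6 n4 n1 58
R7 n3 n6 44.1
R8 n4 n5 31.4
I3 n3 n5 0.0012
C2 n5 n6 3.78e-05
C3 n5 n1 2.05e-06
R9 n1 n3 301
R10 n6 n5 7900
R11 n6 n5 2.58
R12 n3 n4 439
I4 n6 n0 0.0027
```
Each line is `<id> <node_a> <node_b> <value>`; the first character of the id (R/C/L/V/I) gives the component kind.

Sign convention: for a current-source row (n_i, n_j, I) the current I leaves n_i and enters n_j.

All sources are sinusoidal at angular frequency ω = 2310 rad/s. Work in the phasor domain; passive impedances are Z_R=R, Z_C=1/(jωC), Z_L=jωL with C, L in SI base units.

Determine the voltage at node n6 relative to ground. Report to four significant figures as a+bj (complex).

3.335-0.2782j V

Element admittances at ω=2310 rad/s:
  Y(C1) = 0.000+0.0003003j S between n4,n2
  I1: injects 0.0431 A into n6 (from n5)
  Y(L1) = 0.000-0.06609j S between n4,n5
  Y(R1) = 0.001477+0.000j S between n2,n5
  Y(R2) = 0.002959+0.000j S between n6,n2
  Y(R3) = 0.005181+0.000j S between n5,n0
  Y(R4) = 0.08333+0.000j S between n1,n2
  Y(R5) = 0.01802+0.000j S between n0,n1
  I2: injects 0.125 A into n5 (from n2)
  Y(R6) = 0.01724+0.000j S between n4,n1
  Y(R7) = 0.02268+0.000j S between n3,n6
  Y(R8) = 0.03185+0.000j S between n4,n5
  I3: injects 0.0012 A into n5 (from n3)
  Y(C2) = 0.000+0.08732j S between n5,n6
  Y(C3) = 0.000+0.004735j S between n5,n1
  Y(R9) = 0.003322+0.000j S between n1,n3
  Y(R10) = 0.0001266+0.000j S between n6,n5
  Y(R11) = 0.3876+0.000j S between n6,n5
  Y(R12) = 0.002278+0.000j S between n3,n4
  I4: injects 0.0027 A into n0 (from n6)
Assemble and solve the 6×6 MNA system:
  V(n1)=-1.102+0.07897j  V(n2)=-2.299+0.07808j  V(n3)=2.720-0.2924j  V(n4)=2.698-0.9745j  V(n5)=3.310-0.2746j  V(n6)=3.335-0.2782j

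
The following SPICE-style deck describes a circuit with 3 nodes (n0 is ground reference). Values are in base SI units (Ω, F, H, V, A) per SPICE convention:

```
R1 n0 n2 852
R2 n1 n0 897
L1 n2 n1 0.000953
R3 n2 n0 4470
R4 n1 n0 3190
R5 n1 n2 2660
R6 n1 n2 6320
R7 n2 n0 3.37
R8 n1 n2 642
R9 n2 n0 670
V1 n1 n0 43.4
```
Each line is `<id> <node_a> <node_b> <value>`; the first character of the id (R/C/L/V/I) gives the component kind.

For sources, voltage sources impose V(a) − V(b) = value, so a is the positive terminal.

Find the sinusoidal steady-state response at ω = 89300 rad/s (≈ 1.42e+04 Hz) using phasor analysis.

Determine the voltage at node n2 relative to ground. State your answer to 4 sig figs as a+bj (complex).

0.3662-1.676j V

Element admittances at ω=89300 rad/s:
  Y(R1) = 0.001174+0.000j S between n0,n2
  Y(R2) = 0.001115+0.000j S between n1,n0
  Y(L1) = 0.000-0.01175j S between n2,n1
  Y(R3) = 0.0002237+0.000j S between n2,n0
  Y(R4) = 0.0003135+0.000j S between n1,n0
  Y(R5) = 0.0003759+0.000j S between n1,n2
  Y(R6) = 0.0001582+0.000j S between n1,n2
  Y(R7) = 0.2967+0.000j S between n2,n0
  Y(R8) = 0.001558+0.000j S between n1,n2
  Y(R9) = 0.001493+0.000j S between n2,n0
  V1: constraint V(n1)−V(n0) = 43.4
Assemble and solve the 3×3 MNA system:
  V(n1)=43.40+0.000j  V(n2)=0.3662-1.676j
  i(V1)=-0.1717+0.5022j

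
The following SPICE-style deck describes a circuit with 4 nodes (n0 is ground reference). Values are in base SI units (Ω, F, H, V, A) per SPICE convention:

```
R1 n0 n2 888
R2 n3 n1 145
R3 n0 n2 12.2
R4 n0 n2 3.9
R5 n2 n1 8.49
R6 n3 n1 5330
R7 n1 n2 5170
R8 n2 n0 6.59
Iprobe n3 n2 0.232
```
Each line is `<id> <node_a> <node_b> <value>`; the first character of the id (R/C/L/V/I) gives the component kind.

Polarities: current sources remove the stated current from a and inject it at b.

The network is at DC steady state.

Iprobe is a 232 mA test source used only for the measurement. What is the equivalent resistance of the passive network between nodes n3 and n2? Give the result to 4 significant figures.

MNA unknowns: 3 node voltages V₁..V_3
R1: Y=0.001126 on G[0,2]
R2: Y=0.006897 on G[3,1]
R3: Y=0.08197 on G[0,2]
R4: Y=0.2564 on G[0,2]
R5: Y=0.1178 on G[2,1]
R6: Y=0.0001876 on G[3,1]
R7: Y=0.0001934 on G[1,2]
R8: Y=0.1517 on G[2,0]
Iprobe: z[3]−=0.232, z[2]+=0.232
solve → V1=-1.966, V2=0.000, V3=-34.72

R_eq = 149.6 Ω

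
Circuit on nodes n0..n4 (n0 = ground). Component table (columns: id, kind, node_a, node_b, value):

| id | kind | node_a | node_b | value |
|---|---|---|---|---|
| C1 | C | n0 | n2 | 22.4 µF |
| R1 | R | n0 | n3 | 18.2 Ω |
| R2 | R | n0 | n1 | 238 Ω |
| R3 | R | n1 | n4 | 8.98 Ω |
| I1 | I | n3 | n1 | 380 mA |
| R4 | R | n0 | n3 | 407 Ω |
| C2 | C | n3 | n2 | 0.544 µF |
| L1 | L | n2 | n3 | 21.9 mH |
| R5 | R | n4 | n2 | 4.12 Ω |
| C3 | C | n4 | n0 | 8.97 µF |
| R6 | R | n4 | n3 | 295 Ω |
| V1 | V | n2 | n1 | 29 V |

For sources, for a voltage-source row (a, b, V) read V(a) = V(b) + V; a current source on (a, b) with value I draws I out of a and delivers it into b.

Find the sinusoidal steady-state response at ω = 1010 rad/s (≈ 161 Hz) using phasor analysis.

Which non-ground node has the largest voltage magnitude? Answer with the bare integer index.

2

Apply KCL at each of the 4 non-ground nodes and solve the resulting linear system.
Node n1: branches {R2, R3, I1, V1} → V_1 = -13.50+6.688j
Node n2: branches {C1, C2, L1, R5, V1} → V_2 = 15.50+6.688j
Node n3: branches {R1, I1, R4, C2, L1, R6} → V_3 = 4.632-7.630j
Node n4: branches {R3, R5, C3, R6} → V_4 = 6.528+6.387j
Source currents: i(V1)=-2.667+0.06165j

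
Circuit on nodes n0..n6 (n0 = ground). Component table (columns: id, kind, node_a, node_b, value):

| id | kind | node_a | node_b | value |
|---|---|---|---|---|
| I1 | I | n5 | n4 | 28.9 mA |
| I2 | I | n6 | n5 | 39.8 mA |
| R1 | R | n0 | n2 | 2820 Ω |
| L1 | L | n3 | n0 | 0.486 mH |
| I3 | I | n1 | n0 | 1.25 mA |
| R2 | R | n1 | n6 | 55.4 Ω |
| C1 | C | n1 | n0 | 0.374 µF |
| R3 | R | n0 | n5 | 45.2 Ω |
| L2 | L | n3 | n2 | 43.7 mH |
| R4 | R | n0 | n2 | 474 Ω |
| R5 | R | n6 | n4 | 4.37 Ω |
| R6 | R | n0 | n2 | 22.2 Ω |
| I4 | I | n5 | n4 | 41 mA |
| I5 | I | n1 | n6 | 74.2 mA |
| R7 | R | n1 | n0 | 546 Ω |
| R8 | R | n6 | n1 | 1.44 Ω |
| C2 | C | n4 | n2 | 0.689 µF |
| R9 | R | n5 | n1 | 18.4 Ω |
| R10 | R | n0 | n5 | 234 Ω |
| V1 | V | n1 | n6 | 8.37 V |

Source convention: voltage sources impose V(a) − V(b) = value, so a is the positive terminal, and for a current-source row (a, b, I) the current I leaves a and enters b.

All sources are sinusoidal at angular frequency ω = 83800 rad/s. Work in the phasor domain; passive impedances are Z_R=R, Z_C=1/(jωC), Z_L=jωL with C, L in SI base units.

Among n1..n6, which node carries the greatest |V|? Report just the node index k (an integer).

6

MNA unknowns: 6 node voltages V₁..V_6 plus 1 source current (V1)
I1: z[5]−=0.0289, z[4]+=0.0289
I2: z[6]−=0.0398, z[5]+=0.0398
R1: Y=0.0003546+0.000j on G[0,2]
L1: Y=0.000-0.02455j on G[3,0]
I3: z[1]−=0.00125, z[0]+=0.00125
R2: Y=0.01805+0.000j on G[1,6]
C1: Y=0.000+0.03134j on G[1,0]
R3: Y=0.02212+0.000j on G[0,5]
L2: Y=0.000-0.0002731j on G[3,2]
R4: Y=0.002110+0.000j on G[0,2]
R5: Y=0.2288+0.000j on G[6,4]
R6: Y=0.04505+0.000j on G[0,2]
I4: z[5]−=0.041, z[4]+=0.041
I5: z[1]−=0.0742, z[6]+=0.0742
R7: Y=0.001832+0.000j on G[1,0]
R8: Y=0.6944+0.000j on G[6,1]
C2: Y=0.000+0.05774j on G[4,2]
R9: Y=0.05435+0.000j on G[5,1]
R10: Y=0.004274+0.000j on G[0,5]
V1: row V1−V6=8.37, i_V1 at 1,6
solve → V1=3.853-0.9417j, V2=-2.018-2.165j, V3=-0.02219-0.02381j, V4=-3.790-0.4946j, V5=2.221-0.6338j, V6=-4.517-0.9417j
aux → i_V1=-6.164-0.1023j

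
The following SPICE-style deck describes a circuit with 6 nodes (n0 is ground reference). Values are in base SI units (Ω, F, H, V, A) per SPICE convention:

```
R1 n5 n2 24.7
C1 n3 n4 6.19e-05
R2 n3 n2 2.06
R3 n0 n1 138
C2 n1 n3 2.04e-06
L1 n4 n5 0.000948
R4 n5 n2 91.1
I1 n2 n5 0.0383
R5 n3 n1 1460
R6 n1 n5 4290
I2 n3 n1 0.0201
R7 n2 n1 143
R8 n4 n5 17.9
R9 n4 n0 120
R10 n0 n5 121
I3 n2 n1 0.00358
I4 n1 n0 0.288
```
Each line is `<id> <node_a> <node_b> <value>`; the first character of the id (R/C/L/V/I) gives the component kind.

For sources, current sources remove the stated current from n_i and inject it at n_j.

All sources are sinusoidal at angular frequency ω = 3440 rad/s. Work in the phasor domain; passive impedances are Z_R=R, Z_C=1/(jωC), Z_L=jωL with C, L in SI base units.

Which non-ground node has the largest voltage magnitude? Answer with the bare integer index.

MNA unknowns: 5 node voltages V₁..V_5
R1: Y=0.04049+0.000j on G[5,2]
C1: Y=0.000+0.2129j on G[3,4]
R2: Y=0.4854+0.000j on G[3,2]
R3: Y=0.007246+0.000j on G[0,1]
C2: Y=0.000+0.007018j on G[1,3]
L1: Y=0.000-0.3066j on G[4,5]
R4: Y=0.01098+0.000j on G[5,2]
I1: z[2]−=0.0383, z[5]+=0.0383
R5: Y=0.0006849+0.000j on G[3,1]
R6: Y=0.0002331+0.000j on G[1,5]
I2: z[3]−=0.0201, z[1]+=0.0201
R7: Y=0.006993+0.000j on G[2,1]
R8: Y=0.05587+0.000j on G[4,5]
R9: Y=0.008333+0.000j on G[4,0]
R10: Y=0.008264+0.000j on G[0,5]
I3: z[2]−=0.00358, z[1]+=0.00358
I4: z[1]−=0.288, z[0]+=0.288
solve → V1=-19.66+4.281j, V2=-9.196-1.234j, V3=-9.001-1.262j, V4=-8.732-2.020j, V5=-8.808-1.717j

1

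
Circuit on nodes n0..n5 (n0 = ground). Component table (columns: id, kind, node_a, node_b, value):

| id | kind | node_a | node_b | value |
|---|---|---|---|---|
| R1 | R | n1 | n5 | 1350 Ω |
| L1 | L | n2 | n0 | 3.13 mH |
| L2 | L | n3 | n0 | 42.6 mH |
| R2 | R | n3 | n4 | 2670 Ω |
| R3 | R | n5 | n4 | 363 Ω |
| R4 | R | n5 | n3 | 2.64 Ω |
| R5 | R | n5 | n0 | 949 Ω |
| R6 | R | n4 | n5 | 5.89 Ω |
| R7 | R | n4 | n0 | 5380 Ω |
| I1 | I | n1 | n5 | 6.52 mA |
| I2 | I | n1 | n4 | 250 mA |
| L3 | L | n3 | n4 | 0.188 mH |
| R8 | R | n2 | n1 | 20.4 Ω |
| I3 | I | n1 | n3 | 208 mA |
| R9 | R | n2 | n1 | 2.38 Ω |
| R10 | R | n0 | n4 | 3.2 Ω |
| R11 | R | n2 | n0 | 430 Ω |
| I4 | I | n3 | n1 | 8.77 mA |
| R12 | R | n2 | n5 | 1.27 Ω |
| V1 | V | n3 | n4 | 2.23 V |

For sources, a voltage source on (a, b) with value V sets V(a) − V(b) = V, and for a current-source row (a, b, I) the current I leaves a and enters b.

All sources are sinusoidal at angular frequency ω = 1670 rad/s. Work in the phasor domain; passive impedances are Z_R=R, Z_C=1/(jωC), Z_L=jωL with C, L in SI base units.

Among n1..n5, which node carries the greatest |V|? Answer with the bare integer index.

3

Element admittances at ω=1670 rad/s:
  Y(R1) = 0.0007407+0.000j S between n1,n5
  Y(L1) = 0.000-0.1913j S between n2,n0
  Y(L2) = 0.000-0.01406j S between n3,n0
  Y(R2) = 0.0003745+0.000j S between n3,n4
  Y(R3) = 0.002755+0.000j S between n5,n4
  Y(R4) = 0.3788+0.000j S between n5,n3
  Y(R5) = 0.001054+0.000j S between n5,n0
  Y(R6) = 0.1698+0.000j S between n4,n5
  Y(R7) = 0.0001859+0.000j S between n4,n0
  I1: injects 0.00652 A into n5 (from n1)
  I2: injects 0.25 A into n4 (from n1)
  Y(L3) = 0.000-3.185j S between n3,n4
  Y(R8) = 0.04902+0.000j S between n2,n1
  I3: injects 0.208 A into n3 (from n1)
  Y(R9) = 0.4202+0.000j S between n2,n1
  Y(R10) = 0.3125+0.000j S between n0,n4
  Y(R11) = 0.002326+0.000j S between n2,n0
  I4: injects 0.00877 A into n1 (from n3)
  Y(R12) = 0.7874+0.000j S between n2,n5
  V1: constraint V(n3)−V(n4) = 2.23
Assemble and solve the 6×6 MNA system:
  V(n1)=-0.9615+0.1038j  V(n2)=0.007334+0.1038j  V(n3)=2.160+0.1005j  V(n4)=-0.07016+0.1005j  V(n5)=0.6099+0.1024j
  i(V1)=-0.3901+7.134j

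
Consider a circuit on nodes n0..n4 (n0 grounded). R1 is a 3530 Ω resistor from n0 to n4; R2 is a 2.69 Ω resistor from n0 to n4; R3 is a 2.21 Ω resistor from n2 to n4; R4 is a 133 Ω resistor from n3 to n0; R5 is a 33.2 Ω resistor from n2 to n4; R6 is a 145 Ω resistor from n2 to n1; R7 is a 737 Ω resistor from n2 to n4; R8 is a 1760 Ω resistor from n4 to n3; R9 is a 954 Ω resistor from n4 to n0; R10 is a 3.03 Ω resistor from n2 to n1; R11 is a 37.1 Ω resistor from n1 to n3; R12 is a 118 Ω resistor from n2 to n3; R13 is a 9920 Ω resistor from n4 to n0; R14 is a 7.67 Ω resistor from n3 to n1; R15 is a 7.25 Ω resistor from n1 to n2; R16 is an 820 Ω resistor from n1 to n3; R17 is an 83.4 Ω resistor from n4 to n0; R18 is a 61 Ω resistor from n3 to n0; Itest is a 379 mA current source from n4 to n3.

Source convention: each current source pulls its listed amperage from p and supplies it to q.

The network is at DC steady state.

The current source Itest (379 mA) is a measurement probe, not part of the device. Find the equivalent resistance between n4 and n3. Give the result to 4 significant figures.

R_eq = 8.071 Ω

Apply KCL at each of the 4 non-ground nodes and solve the resulting linear system.
Node n1: branches {R6, R10, R11, R14, R15, R16} → V_1 = 1.065
Node n2: branches {R3, R5, R6, R7, R10, R12, R15} → V_2 = 0.4584
Node n3: branches {R4, R8, R11, R12, R14, R16, R18, Itest} → V_3 = 2.880
Node n4: branches {R1, R2, R3, R5, R7, R8, R9, R13, R17, Itest} → V_4 = -0.1788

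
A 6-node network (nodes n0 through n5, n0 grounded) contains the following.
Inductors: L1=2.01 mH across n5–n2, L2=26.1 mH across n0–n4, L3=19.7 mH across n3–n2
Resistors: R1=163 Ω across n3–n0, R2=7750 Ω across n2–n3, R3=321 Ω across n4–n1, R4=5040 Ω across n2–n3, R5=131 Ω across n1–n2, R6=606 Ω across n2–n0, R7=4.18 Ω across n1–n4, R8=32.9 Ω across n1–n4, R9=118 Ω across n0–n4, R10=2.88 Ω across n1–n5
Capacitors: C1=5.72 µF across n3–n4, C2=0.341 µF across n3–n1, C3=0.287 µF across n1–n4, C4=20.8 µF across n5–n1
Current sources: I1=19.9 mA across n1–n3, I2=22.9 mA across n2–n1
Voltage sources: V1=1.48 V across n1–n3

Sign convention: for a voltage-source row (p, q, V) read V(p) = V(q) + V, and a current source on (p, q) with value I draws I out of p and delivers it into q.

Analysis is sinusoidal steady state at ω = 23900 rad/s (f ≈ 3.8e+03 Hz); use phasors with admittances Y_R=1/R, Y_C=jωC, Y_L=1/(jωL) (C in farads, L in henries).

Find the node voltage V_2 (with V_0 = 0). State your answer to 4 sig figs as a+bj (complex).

0.3169-0.4202j V

MNA unknowns: 5 node voltages V₁..V_5 plus 1 source current (V1)
L1: Y=0.000-0.02082j on G[5,2]
R1: Y=0.006135+0.000j on G[3,0]
R2: Y=0.0001290+0.000j on G[2,3]
R3: Y=0.003115+0.000j on G[4,1]
R4: Y=0.0001984+0.000j on G[2,3]
C1: Y=0.000+0.1367j on G[3,4]
R5: Y=0.007634+0.000j on G[1,2]
R6: Y=0.001650+0.000j on G[2,0]
I1: z[1]−=0.0199, z[3]+=0.0199
R7: Y=0.2392+0.000j on G[1,4]
R8: Y=0.03040+0.000j on G[1,4]
R9: Y=0.008475+0.000j on G[0,4]
I2: z[2]−=0.0229, z[1]+=0.0229
L2: Y=0.000-0.001603j on G[0,4]
L3: Y=0.000-0.002124j on G[3,2]
C2: Y=0.000+0.008150j on G[3,1]
C3: Y=0.000+0.006859j on G[1,4]
C4: Y=0.000+0.4971j on G[5,1]
R10: Y=0.3472+0.000j on G[1,5]
V1: row V1−V3=1.48, i_V1 at 1,3
solve → V1=0.7830+0.4294j, V2=0.3169-0.4202j, V3=-0.6970+0.4294j, V4=0.4694-0.1402j, V5=0.7786+0.4633j
aux → i_V1=-0.1006-0.1665j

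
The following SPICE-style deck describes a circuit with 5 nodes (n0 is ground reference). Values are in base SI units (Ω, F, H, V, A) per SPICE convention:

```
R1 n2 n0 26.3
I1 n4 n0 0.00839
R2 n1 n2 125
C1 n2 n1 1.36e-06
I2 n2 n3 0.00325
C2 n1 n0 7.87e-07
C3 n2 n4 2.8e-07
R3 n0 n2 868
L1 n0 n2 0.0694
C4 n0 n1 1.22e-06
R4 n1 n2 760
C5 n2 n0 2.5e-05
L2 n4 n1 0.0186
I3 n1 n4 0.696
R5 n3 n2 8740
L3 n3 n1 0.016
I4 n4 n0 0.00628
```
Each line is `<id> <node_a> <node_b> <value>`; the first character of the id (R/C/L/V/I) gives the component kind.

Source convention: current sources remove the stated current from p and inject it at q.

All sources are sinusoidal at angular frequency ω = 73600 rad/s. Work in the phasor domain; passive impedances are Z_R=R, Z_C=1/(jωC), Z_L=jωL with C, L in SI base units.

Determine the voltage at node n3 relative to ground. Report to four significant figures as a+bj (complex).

MNA unknowns: 4 node voltages V₁..V_4
R1: Y=0.03802+0.000j on G[2,0]
I1: z[4]−=0.00839, z[0]+=0.00839
R2: Y=0.008000+0.000j on G[1,2]
C1: Y=0.000+0.1001j on G[2,1]
I2: z[2]−=0.00325, z[3]+=0.00325
C2: Y=0.000+0.05792j on G[1,0]
C3: Y=0.000+0.02061j on G[2,4]
R3: Y=0.001152+0.000j on G[0,2]
L1: Y=0.000-0.0001958j on G[0,2]
C4: Y=0.000+0.08979j on G[0,1]
R4: Y=0.001316+0.000j on G[1,2]
C5: Y=0.000+1.840j on G[2,0]
L2: Y=0.000-0.0007305j on G[4,1]
I3: z[1]−=0.696, z[4]+=0.696
R5: Y=0.0001144+0.000j on G[3,2]
L3: Y=0.000-0.0008492j on G[3,1]
I4: z[4]−=0.00628, z[0]+=0.00628
solve → V1=-0.1119+2.814j, V2=0.01362-0.2176j, V3=0.7979+6.535j, V4=0.01824-34.61j

0.7979+6.535j V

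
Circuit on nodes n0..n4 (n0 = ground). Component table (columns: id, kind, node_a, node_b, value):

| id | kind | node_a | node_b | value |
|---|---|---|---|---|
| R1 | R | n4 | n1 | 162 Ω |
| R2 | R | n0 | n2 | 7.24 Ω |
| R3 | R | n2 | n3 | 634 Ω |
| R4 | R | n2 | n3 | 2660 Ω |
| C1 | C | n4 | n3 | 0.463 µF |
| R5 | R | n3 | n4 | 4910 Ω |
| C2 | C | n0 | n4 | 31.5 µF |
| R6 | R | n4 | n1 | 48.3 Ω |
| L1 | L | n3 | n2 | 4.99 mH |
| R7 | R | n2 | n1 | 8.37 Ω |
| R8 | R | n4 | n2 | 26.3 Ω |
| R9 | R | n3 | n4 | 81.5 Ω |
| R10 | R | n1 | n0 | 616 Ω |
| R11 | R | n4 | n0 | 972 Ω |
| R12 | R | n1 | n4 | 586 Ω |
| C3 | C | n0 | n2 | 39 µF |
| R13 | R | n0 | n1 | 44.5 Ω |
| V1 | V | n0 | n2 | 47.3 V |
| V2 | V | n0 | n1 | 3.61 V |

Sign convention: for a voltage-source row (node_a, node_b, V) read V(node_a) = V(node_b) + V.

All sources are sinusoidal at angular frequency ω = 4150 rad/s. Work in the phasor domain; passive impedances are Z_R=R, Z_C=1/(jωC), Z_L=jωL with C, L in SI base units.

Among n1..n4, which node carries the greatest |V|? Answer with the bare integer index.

3

Apply KCL at each of the 4 non-ground nodes and solve the resulting linear system.
Node n1: branches {R1, R6, R7, R10, R12, R13, V2} → V_1 = -3.610+0.000j
Node n2: branches {R2, R3, R4, L1, R7, R8, C3, V1} → V_2 = -47.30+0.000j
Node n3: branches {R3, R4, C1, R5, L1, R9} → V_3 = -49.43+10.58j
Node n4: branches {R1, C1, R5, C2, R6, R8, R9, R11, R12} → V_4 = -8.265+14.15j
Source currents: i(V1)=-13.74-8.317j, i(V2)=5.266-0.4044j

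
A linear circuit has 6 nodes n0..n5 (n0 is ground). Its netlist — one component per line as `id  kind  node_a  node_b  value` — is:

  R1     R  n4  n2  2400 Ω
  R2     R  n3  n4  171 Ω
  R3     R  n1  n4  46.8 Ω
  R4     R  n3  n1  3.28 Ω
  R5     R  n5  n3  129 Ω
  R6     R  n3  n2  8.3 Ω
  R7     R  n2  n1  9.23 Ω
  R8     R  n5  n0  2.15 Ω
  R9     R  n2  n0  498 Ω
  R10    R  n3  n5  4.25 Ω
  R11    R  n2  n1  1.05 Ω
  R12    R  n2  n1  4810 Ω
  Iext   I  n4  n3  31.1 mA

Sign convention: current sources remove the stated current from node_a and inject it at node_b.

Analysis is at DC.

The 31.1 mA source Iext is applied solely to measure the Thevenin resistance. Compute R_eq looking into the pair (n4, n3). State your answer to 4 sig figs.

R_eq = 37.67 Ω

Element admittances at DC:
  Y(R1) = 0.0004167 S between n4,n2
  Y(R2) = 0.005848 S between n3,n4
  Y(R3) = 0.02137 S between n1,n4
  Y(R4) = 0.3049 S between n3,n1
  Y(R5) = 0.007752 S between n5,n3
  Y(R6) = 0.1205 S between n3,n2
  Y(R7) = 0.1083 S between n2,n1
  Y(R8) = 0.4651 S between n5,n0
  Y(R9) = 0.002008 S between n2,n0
  Y(R10) = 0.2353 S between n3,n5
  Y(R11) = 0.9524 S between n2,n1
  Y(R12) = 0.0002079 S between n2,n1
  Iext: injects 0.0311 A into n3 (from n4)
Assemble and solve the 5×5 MNA system:
  V(n1)=-0.05771  V(n2)=-0.05206  V(n3)=0.0006549  V(n4)=-1.171  V(n5)=0.0002248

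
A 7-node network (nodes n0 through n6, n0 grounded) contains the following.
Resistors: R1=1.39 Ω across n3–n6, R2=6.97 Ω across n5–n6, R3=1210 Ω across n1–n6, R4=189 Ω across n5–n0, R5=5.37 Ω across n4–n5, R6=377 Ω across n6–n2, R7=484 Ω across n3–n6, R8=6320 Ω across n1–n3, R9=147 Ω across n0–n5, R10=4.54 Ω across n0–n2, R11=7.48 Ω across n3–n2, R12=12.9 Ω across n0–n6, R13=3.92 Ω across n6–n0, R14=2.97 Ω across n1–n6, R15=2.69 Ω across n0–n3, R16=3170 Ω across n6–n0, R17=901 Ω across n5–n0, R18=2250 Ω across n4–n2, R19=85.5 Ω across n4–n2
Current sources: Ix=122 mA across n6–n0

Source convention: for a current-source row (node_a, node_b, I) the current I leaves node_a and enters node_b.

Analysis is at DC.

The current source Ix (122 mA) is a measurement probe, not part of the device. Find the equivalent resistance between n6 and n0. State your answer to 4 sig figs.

R_eq = 1.586 Ω

Element admittances at DC:
  Y(R1) = 0.7194 S between n3,n6
  Y(R2) = 0.1435 S between n5,n6
  Y(R3) = 0.0008264 S between n1,n6
  Y(R4) = 0.005291 S between n5,n0
  Y(R5) = 0.1862 S between n4,n5
  Y(R6) = 0.002653 S between n6,n2
  Y(R7) = 0.002066 S between n3,n6
  Y(R8) = 0.0001582 S between n1,n3
  Y(R9) = 0.006803 S between n0,n5
  Y(R10) = 0.2203 S between n0,n2
  Y(R11) = 0.1337 S between n3,n2
  Y(R12) = 0.07752 S between n0,n6
  Y(R13) = 0.2551 S between n6,n0
  Y(R14) = 0.3367 S between n1,n6
  Y(R15) = 0.3717 S between n0,n3
  Y(R16) = 0.0003155 S between n6,n0
  Y(R17) = 0.001110 S between n5,n0
  Y(R18) = 0.0004444 S between n4,n2
  Y(R19) = 0.01170 S between n4,n2
  Ix: injects 0.122 A into n0 (from n6)
Assemble and solve the 6×6 MNA system:
  V(n1)=-0.1935  V(n2)=-0.04994  V(n3)=-0.1193  V(n4)=-0.1613  V(n5)=-0.1686  V(n6)=-0.1935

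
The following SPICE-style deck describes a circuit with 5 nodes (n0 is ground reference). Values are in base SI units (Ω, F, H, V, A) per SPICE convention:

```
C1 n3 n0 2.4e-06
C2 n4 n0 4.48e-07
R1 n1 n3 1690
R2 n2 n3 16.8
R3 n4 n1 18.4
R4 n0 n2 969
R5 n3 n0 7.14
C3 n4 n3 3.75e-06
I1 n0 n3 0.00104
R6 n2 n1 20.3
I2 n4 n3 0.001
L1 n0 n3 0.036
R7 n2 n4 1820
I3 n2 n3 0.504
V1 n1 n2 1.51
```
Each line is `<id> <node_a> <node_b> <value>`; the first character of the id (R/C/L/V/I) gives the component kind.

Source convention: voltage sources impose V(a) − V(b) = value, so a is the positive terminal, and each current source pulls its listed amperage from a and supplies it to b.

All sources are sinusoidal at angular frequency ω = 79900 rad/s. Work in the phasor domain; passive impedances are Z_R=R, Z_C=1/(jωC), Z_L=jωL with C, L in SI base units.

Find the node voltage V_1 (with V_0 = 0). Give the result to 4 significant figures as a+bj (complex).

-3.516+0.1963j V

MNA unknowns: 4 node voltages V₁..V_4 plus 1 source current (V1)
C1: Y=0.000+0.1918j on G[3,0]
C2: Y=0.000+0.03580j on G[4,0]
R1: Y=0.0005917+0.000j on G[1,3]
R2: Y=0.05952+0.000j on G[2,3]
R3: Y=0.05435+0.000j on G[4,1]
R4: Y=0.001032+0.000j on G[0,2]
R5: Y=0.1401+0.000j on G[3,0]
C3: Y=0.000+0.2996j on G[4,3]
I1: z[0]−=0.00104, z[3]+=0.00104
R6: Y=0.04926+0.000j on G[2,1]
I2: z[4]−=0.001, z[3]+=0.001
L1: Y=0.000-0.0003477j on G[0,3]
R7: Y=0.0005495+0.000j on G[2,4]
I3: z[2]−=0.504, z[3]+=0.504
V1: row V1−V2=1.51, i_V1 at 1,2
solve → V1=-3.516+0.1963j, V2=-5.026+0.1963j, V3=0.05966-0.08362j, V4=0.002509+0.5066j
aux → i_V1=0.1190+0.01670j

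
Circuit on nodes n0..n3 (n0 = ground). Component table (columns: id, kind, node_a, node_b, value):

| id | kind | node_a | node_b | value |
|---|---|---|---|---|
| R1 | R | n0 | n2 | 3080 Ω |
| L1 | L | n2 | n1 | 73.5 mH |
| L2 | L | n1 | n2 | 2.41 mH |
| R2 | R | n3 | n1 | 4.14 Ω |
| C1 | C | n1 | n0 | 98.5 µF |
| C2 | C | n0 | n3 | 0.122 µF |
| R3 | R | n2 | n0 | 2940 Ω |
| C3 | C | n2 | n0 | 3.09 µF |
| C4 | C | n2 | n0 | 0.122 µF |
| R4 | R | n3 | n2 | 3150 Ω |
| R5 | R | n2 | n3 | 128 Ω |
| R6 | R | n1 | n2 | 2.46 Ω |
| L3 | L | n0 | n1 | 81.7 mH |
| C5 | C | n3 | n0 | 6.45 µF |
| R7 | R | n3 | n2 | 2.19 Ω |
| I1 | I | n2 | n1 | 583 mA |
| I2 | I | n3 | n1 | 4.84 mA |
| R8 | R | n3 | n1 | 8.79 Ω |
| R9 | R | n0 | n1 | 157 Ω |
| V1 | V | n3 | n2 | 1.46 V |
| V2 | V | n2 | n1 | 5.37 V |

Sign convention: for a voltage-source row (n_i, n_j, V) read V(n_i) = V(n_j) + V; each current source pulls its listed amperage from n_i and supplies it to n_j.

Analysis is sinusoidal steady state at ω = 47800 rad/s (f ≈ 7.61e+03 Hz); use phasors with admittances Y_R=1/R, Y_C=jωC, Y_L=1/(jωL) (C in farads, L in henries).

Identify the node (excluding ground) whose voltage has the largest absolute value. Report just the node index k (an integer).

3

Apply KCL at each of the 3 non-ground nodes and solve the resulting linear system.
Node n1: branches {L1, L2, R2, C1, R6, L3, I1, I2, R8, R9, V2} → V_1 = -0.5738-9.014e-05j
Node n2: branches {R1, L1, L2, R3, C3, C4, R4, R5, R6, R7, I1, V1, V2} → V_2 = 4.796-9.014e-05j
Node n3: branches {R2, C2, R4, R5, C5, R7, I2, R8, V1} → V_3 = 6.256-9.014e-05j
Source currents: i(V1)=-3.110-1.965j, i(V2)=-5.201-2.654j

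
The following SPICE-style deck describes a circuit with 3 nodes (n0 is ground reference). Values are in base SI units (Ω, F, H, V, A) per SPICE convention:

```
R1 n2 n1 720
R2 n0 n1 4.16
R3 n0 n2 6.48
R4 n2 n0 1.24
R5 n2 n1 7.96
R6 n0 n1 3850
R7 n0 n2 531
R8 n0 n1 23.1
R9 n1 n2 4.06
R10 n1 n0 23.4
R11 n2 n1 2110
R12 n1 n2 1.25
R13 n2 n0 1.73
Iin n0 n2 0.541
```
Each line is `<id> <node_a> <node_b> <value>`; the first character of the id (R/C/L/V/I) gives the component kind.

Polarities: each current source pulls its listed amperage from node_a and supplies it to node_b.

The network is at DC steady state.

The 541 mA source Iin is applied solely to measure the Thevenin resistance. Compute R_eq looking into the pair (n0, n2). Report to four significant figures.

R_eq = 0.5567 Ω

MNA unknowns: 2 node voltages V₁..V_2
R1: Y=0.001389 on G[2,1]
R2: Y=0.2404 on G[0,1]
R3: Y=0.1543 on G[0,2]
R4: Y=0.8065 on G[2,0]
R5: Y=0.1256 on G[2,1]
R6: Y=0.0002597 on G[0,1]
R7: Y=0.001883 on G[0,2]
R8: Y=0.04329 on G[0,1]
R9: Y=0.2463 on G[1,2]
R10: Y=0.04274 on G[1,0]
R11: Y=0.0004739 on G[2,1]
R12: Y=0.8000 on G[1,2]
R13: Y=0.5780 on G[2,0]
Iin: z[0]−=0.541, z[2]+=0.541
solve → V1=0.2356, V2=0.3012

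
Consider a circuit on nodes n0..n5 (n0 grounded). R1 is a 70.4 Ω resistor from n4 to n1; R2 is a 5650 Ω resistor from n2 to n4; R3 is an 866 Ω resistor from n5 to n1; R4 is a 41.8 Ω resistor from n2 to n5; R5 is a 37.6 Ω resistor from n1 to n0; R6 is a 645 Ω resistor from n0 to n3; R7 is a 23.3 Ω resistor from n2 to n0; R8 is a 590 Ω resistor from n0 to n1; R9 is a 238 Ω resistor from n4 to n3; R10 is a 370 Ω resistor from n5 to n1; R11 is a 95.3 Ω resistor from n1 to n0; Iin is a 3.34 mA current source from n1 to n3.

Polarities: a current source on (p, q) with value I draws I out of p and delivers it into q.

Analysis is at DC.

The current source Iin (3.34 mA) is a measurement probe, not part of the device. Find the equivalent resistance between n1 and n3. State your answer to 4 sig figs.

R_eq = 210.8 Ω

MNA unknowns: 5 node voltages V₁..V_5
R1: Y=0.01420 on G[4,1]
R2: Y=0.0001770 on G[2,4]
R3: Y=0.001155 on G[5,1]
R4: Y=0.02392 on G[2,5]
R5: Y=0.02660 on G[1,0]
R6: Y=0.001550 on G[0,3]
R7: Y=0.04292 on G[2,0]
R8: Y=0.001695 on G[0,1]
R9: Y=0.004202 on G[4,3]
R10: Y=0.002703 on G[5,1]
R11: Y=0.01049 on G[1,0]
Iin: z[1]−=0.00334, z[3]+=0.00334
solve → V1=-0.02565, V2=-0.001326, V3=0.6784, V4=0.1338, V5=-0.004703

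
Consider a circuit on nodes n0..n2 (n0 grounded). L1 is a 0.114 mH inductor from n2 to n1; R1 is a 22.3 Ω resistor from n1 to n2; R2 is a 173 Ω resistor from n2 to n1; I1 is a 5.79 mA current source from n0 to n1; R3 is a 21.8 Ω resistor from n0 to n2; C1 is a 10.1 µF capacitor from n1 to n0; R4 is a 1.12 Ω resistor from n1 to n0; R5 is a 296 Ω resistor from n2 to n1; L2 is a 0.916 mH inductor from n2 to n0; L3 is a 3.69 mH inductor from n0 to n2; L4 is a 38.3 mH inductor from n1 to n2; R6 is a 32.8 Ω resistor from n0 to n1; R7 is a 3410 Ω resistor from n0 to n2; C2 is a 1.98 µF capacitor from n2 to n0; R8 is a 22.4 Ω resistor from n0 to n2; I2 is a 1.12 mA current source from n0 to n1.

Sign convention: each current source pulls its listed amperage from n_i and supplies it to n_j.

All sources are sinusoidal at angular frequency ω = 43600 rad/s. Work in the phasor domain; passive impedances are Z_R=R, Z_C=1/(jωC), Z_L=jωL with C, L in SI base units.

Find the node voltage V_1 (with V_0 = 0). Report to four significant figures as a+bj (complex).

0.005657-0.002433j V

Element admittances at ω=43600 rad/s:
  Y(L1) = 0.000-0.2012j S between n2,n1
  Y(R1) = 0.04484+0.000j S between n1,n2
  Y(R2) = 0.005780+0.000j S between n2,n1
  I1: injects 0.00579 A into n1 (from n0)
  Y(R3) = 0.04587+0.000j S between n0,n2
  Y(C1) = 0.000+0.4404j S between n1,n0
  Y(R4) = 0.8929+0.000j S between n1,n0
  Y(R5) = 0.003378+0.000j S between n2,n1
  Y(L2) = 0.000-0.02504j S between n2,n0
  Y(L3) = 0.000-0.006216j S between n0,n2
  Y(L4) = 0.000-0.0005988j S between n1,n2
  Y(R6) = 0.03049+0.000j S between n0,n1
  Y(R7) = 0.0002933+0.000j S between n0,n2
  Y(C2) = 0.000+0.08633j S between n2,n0
  Y(R8) = 0.04464+0.000j S between n0,n2
  I2: injects 0.00112 A into n1 (from n0)
Assemble and solve the 2×2 MNA system:
  V(n1)=0.005657-0.002433j  V(n2)=0.003763-0.004977j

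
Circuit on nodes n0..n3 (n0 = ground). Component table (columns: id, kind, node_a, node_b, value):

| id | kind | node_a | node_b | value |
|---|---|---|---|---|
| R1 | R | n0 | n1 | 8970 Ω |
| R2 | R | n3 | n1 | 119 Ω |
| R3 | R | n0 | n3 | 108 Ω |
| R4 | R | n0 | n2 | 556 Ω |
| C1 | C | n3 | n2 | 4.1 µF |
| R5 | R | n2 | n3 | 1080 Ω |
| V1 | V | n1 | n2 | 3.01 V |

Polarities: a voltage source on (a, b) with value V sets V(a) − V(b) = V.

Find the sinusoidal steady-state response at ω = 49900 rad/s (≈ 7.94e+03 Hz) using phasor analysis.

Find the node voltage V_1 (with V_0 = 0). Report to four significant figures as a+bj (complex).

Apply KCL at each of the 3 non-ground nodes and solve the resulting linear system.
Node n1: branches {R1, R2, V1} → V_1 = 2.974+0.1033j
Node n2: branches {R4, C1, R5, V1} → V_2 = -0.03555+0.1033j
Node n3: branches {R2, R3, C1, R5} → V_3 = -0.02891-0.02131j
Source currents: i(V1)=-0.02557-0.001059j

2.974+0.1033j V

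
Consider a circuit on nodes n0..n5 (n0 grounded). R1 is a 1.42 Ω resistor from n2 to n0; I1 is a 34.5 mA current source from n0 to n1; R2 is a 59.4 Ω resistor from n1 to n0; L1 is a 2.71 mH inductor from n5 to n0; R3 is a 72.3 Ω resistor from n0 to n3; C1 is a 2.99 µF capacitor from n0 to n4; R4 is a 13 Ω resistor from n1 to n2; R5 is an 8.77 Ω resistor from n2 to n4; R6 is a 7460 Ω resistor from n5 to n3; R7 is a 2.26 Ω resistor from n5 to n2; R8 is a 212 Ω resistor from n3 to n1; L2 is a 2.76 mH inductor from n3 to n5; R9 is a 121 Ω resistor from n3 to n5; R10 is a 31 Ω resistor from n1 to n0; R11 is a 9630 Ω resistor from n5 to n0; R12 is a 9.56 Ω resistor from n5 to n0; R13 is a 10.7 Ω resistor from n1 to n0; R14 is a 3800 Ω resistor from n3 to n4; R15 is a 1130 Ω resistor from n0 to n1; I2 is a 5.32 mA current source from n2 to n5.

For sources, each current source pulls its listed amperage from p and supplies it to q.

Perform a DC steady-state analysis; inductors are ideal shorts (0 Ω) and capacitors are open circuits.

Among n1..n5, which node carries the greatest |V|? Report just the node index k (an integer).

MNA unknowns: 5 node voltages V₁..V_5 plus 2 source currents (L1, L2)
R1: Y=0.7042 on G[2,0]
I1: z[0]−=0.0345, z[1]+=0.0345
R2: Y=0.01684 on G[1,0]
L1: row V5−V0=0, i_L1 at 5,0
R3: Y=0.01383 on G[0,3]
C1: Y=0.000 on G[0,4]
R4: Y=0.07692 on G[1,2]
R5: Y=0.1140 on G[2,4]
R6: Y=0.0001340 on G[5,3]
R7: Y=0.4425 on G[5,2]
R8: Y=0.004717 on G[3,1]
L2: row V3−V5=0, i_L2 at 3,5
R9: Y=0.008264 on G[3,5]
R10: Y=0.03226 on G[1,0]
R11: Y=0.0001038 on G[5,0]
R12: Y=0.1046 on G[5,0]
R13: Y=0.09346 on G[1,0]
R14: Y=0.0002632 on G[3,4]
R15: Y=0.0008850 on G[0,1]
I2: z[2]−=0.00532, z[5]+=0.00532
solve → V1=0.1551, V2=0.005403, V3=0.000, V4=0.005391, V5=0.000
aux → i_L1=0.008444, i_L2=0.0007332

1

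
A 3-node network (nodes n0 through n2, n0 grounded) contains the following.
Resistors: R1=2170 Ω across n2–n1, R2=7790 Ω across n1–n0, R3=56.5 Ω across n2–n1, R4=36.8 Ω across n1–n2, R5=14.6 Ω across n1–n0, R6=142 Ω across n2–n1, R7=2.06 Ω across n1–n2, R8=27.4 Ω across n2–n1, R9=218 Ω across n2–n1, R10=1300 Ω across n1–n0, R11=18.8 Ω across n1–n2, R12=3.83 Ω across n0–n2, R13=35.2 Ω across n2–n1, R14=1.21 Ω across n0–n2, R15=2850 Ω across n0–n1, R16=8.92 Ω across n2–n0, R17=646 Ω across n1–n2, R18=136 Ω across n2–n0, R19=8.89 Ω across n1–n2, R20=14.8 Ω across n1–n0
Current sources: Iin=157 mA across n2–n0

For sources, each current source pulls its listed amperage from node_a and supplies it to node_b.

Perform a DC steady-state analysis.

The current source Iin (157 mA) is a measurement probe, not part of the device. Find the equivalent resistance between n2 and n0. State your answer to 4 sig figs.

R_eq = 0.7555 Ω

MNA unknowns: 2 node voltages V₁..V_2
R1: Y=0.0004608 on G[2,1]
R2: Y=0.0001284 on G[1,0]
R3: Y=0.01770 on G[2,1]
R4: Y=0.02717 on G[1,2]
R5: Y=0.06849 on G[1,0]
R6: Y=0.007042 on G[2,1]
R7: Y=0.4854 on G[1,2]
R8: Y=0.03650 on G[2,1]
R9: Y=0.004587 on G[2,1]
R10: Y=0.0007692 on G[1,0]
R11: Y=0.05319 on G[1,2]
R12: Y=0.2611 on G[0,2]
R13: Y=0.02841 on G[2,1]
R14: Y=0.8264 on G[0,2]
R15: Y=0.0003509 on G[0,1]
R16: Y=0.1121 on G[2,0]
R17: Y=0.001548 on G[1,2]
R18: Y=0.007353 on G[2,0]
R19: Y=0.1125 on G[1,2]
R20: Y=0.06757 on G[1,0]
Iin: z[2]−=0.157, z[0]+=0.157
solve → V1=-0.1008, V2=-0.1186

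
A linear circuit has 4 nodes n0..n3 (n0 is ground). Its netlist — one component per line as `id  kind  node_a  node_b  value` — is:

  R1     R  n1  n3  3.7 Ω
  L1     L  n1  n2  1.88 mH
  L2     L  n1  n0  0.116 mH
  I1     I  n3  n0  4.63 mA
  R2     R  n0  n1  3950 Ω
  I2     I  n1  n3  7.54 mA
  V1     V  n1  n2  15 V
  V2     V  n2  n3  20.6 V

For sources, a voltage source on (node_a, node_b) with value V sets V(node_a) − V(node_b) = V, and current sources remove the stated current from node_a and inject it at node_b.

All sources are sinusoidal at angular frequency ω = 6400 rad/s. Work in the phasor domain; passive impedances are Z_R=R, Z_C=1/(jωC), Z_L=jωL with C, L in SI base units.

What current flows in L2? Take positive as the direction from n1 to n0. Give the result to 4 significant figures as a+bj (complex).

-0.004630+8.702e-07j A

Element admittances at ω=6400 rad/s:
  Y(R1) = 0.2703+0.000j S between n1,n3
  Y(L1) = 0.000-0.08311j S between n1,n2
  Y(L2) = 0.000-1.347j S between n1,n0
  I1: injects 0.00463 A into n0 (from n3)
  Y(R2) = 0.0002532+0.000j S between n0,n1
  I2: injects 0.00754 A into n3 (from n1)
  V1: constraint V(n1)−V(n2) = 15
  V2: constraint V(n2)−V(n3) = 20.6
Assemble and solve the 5×5 MNA system:
  V(n1)=-6.460e-07-0.003437j  V(n2)=-15.00-0.003437j  V(n3)=-35.60-0.003437j
  i(V1)=-9.625+1.247j  i(V2)=-9.625+0.000j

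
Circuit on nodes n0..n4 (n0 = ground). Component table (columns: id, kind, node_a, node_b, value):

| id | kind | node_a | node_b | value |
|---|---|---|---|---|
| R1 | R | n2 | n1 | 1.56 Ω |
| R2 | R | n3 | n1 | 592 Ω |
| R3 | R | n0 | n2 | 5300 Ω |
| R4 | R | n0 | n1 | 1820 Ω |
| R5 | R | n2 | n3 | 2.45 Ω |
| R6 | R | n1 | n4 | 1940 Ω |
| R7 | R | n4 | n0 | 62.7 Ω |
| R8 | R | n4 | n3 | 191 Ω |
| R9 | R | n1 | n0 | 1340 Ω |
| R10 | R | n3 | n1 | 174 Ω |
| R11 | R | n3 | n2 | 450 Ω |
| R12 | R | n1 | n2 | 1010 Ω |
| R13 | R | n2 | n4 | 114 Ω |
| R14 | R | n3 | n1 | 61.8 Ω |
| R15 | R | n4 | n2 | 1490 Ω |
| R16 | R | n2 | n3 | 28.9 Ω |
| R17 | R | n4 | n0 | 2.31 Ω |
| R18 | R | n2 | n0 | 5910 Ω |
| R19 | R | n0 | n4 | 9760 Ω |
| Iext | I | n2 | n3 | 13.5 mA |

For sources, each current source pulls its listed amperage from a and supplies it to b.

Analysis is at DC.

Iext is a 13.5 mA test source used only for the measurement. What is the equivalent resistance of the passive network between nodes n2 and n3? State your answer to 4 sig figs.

Apply KCL at each of the 4 non-ground nodes and solve the resulting linear system.
Node n1: branches {R1, R2, R4, R6, R9, R10, R12, R14} → V_1 = -0.007947
Node n2: branches {R1, R3, R5, R11, R12, R13, R15, R16, R18, Iext} → V_2 = -0.008985
Node n3: branches {R2, R5, R8, R10, R11, R14, R16, Iext} → V_3 = 0.01966
Node n4: branches {R6, R7, R8, R13, R15, R17, R19} → V_4 = 3.010e-05

R_eq = 2.122 Ω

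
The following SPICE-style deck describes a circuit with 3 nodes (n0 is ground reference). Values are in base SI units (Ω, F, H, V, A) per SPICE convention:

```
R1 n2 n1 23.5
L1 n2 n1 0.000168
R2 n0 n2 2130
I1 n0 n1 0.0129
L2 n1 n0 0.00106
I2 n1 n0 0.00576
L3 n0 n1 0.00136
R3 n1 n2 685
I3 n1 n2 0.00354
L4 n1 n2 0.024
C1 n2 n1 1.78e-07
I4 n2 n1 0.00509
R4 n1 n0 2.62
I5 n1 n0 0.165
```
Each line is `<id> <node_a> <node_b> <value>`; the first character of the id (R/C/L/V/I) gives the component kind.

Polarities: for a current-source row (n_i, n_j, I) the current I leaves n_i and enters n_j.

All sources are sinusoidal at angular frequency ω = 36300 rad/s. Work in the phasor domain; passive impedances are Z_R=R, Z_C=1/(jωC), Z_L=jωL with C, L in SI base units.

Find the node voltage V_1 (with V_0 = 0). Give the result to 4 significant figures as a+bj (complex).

Apply KCL at each of the 2 non-ground nodes and solve the resulting linear system.
Node n1: branches {R1, L1, I1, L2, I2, L3, R3, I3, L4, C1, I4, R4, I5} → V_1 = -0.4071-0.04926j
Node n2: branches {R1, L1, R2, R3, I3, L4, C1, I4} → V_2 = -0.4095-0.05716j

-0.4071-0.04926j V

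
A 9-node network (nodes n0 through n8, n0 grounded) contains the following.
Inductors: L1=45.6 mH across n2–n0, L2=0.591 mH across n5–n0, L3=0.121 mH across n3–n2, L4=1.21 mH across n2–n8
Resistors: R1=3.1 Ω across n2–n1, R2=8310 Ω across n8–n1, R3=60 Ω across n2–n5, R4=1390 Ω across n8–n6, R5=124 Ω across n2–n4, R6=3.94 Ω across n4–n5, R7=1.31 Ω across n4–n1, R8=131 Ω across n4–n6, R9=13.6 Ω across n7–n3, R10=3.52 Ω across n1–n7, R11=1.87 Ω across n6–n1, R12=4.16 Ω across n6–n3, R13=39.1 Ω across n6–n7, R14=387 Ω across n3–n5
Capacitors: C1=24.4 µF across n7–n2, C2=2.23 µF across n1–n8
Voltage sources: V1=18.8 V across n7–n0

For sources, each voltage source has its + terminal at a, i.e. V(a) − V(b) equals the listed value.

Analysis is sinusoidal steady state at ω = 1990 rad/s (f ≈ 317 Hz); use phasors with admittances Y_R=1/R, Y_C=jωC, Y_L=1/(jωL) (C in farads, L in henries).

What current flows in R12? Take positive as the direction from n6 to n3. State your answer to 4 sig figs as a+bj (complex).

MNA unknowns: 8 node voltages V₁..V_8 plus 1 source current (V1)
L1: Y=0.000-0.01102j on G[2,0]
R1: Y=0.3226+0.000j on G[2,1]
R2: Y=0.0001203+0.000j on G[8,1]
L2: Y=0.000-0.8503j on G[5,0]
R3: Y=0.01667+0.000j on G[2,5]
L3: Y=0.000-4.153j on G[3,2]
R4: Y=0.0007194+0.000j on G[8,6]
R5: Y=0.008065+0.000j on G[2,4]
C1: Y=0.000+0.04856j on G[7,2]
R6: Y=0.2538+0.000j on G[4,5]
R7: Y=0.7634+0.000j on G[4,1]
R8: Y=0.007634+0.000j on G[4,6]
R9: Y=0.07353+0.000j on G[7,3]
R10: Y=0.2841+0.000j on G[1,7]
R11: Y=0.5348+0.000j on G[6,1]
R12: Y=0.2404+0.000j on G[6,3]
R13: Y=0.02558+0.000j on G[6,7]
L4: Y=0.000-0.4153j on G[2,8]
R14: Y=0.002584+0.000j on G[3,5]
C2: Y=0.000+0.004438j on G[1,8]
V1: row V7−V0=18.8, i_V1 at 7,0
solve → V1=12.26+1.685j, V2=12.83+2.192j, V3=12.90+2.273j, V4=9.331+2.008j, V5=0.3070+2.977j, V6=12.63+1.810j, V7=18.80+0.000j, V8=12.84+2.197j
aux → i_V1=-2.556+0.4024j

-0.06455-0.1112j A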